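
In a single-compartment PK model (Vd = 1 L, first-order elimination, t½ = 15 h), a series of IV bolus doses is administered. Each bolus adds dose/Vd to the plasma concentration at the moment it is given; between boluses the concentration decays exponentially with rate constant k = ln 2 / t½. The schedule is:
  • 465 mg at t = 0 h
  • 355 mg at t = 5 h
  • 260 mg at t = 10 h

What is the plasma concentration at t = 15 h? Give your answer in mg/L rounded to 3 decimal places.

k = ln 2 / 15 = 0.04621 per h
Dose 1 (465 mg at t=0 h): 465·exp(−0.04621·15) = 232.500 mg/L
Dose 2 (355 mg at t=5 h): 355·exp(−0.04621·10) = 223.636 mg/L
Dose 3 (260 mg at t=10 h): 260·exp(−0.04621·5) = 206.362 mg/L
C(15) = 232.500 + 223.636 + 206.362 = 662.498 mg/L

662.498 mg/L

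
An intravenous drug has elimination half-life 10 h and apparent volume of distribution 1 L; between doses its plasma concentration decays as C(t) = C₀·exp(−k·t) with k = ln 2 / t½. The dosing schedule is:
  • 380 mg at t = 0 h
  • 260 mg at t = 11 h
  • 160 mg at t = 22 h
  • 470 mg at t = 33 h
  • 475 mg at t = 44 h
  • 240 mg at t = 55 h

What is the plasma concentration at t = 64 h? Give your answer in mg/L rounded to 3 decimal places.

321.983 mg/L

k = ln 2 / 10 = 0.06931 per h
Dose 1 (380 mg at t=0 h): 380·exp(−0.06931·64) = 4.500 mg/L
Dose 2 (260 mg at t=11 h): 260·exp(−0.06931·53) = 6.600 mg/L
Dose 3 (160 mg at t=22 h): 160·exp(−0.06931·42) = 8.706 mg/L
Dose 4 (470 mg at t=33 h): 470·exp(−0.06931·31) = 54.816 mg/L
Dose 5 (475 mg at t=44 h): 475·exp(−0.06931·20) = 118.750 mg/L
Dose 6 (240 mg at t=55 h): 240·exp(−0.06931·9) = 128.613 mg/L
C(64) = 4.500 + 6.600 + 8.706 + 54.816 + 118.750 + 128.613 = 321.983 mg/L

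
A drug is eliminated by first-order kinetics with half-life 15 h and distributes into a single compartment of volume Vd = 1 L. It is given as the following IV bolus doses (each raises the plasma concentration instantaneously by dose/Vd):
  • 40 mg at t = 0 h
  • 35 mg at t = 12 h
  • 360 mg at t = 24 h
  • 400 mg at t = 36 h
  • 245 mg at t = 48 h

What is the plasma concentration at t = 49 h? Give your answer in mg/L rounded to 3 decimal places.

k = ln 2 / 15 = 0.04621 per h
Dose 1 (40 mg at t=0 h): 40·exp(−0.04621·49) = 4.156 mg/L
Dose 2 (35 mg at t=12 h): 35·exp(−0.04621·37) = 6.332 mg/L
Dose 3 (360 mg at t=24 h): 360·exp(−0.04621·25) = 113.393 mg/L
Dose 4 (400 mg at t=36 h): 400·exp(−0.04621·13) = 219.365 mg/L
Dose 5 (245 mg at t=48 h): 245·exp(−0.04621·1) = 233.936 mg/L
C(49) = 4.156 + 6.332 + 113.393 + 219.365 + 233.936 = 577.182 mg/L

577.182 mg/L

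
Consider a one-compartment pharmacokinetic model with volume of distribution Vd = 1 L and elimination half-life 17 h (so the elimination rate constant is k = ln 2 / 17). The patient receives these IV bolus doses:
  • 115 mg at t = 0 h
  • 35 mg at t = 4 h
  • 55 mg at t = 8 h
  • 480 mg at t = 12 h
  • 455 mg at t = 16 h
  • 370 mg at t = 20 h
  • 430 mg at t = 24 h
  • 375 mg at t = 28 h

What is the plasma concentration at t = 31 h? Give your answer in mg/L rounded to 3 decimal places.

1425.030 mg/L

k = ln 2 / 17 = 0.04077 per h
Dose 1 (115 mg at t=0 h): 115·exp(−0.04077·31) = 32.491 mg/L
Dose 2 (35 mg at t=4 h): 35·exp(−0.04077·27) = 11.640 mg/L
Dose 3 (55 mg at t=8 h): 55·exp(−0.04077·23) = 21.532 mg/L
Dose 4 (480 mg at t=12 h): 480·exp(−0.04077·19) = 221.206 mg/L
Dose 5 (455 mg at t=16 h): 455·exp(−0.04077·15) = 246.829 mg/L
Dose 6 (370 mg at t=20 h): 370·exp(−0.04077·11) = 236.275 mg/L
Dose 7 (430 mg at t=24 h): 430·exp(−0.04077·7) = 323.232 mg/L
Dose 8 (375 mg at t=28 h): 375·exp(−0.04077·3) = 331.824 mg/L
C(31) = 32.491 + 11.640 + 21.532 + 221.206 + 246.829 + 236.275 + 323.232 + 331.824 = 1425.030 mg/L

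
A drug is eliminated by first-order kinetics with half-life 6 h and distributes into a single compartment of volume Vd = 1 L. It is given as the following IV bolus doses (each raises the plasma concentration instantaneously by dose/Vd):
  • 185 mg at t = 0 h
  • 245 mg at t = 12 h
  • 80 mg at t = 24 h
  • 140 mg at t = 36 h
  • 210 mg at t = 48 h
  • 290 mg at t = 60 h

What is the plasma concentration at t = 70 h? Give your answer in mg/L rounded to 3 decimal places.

111.389 mg/L

k = ln 2 / 6 = 0.11552 per h
Dose 1 (185 mg at t=0 h): 185·exp(−0.11552·70) = 0.057 mg/L
Dose 2 (245 mg at t=12 h): 245·exp(−0.11552·58) = 0.301 mg/L
Dose 3 (80 mg at t=24 h): 80·exp(−0.11552·46) = 0.394 mg/L
Dose 4 (140 mg at t=36 h): 140·exp(−0.11552·34) = 2.756 mg/L
Dose 5 (210 mg at t=48 h): 210·exp(−0.11552·22) = 16.536 mg/L
Dose 6 (290 mg at t=60 h): 290·exp(−0.11552·10) = 91.344 mg/L
C(70) = 0.057 + 0.301 + 0.394 + 2.756 + 16.536 + 91.344 = 111.389 mg/L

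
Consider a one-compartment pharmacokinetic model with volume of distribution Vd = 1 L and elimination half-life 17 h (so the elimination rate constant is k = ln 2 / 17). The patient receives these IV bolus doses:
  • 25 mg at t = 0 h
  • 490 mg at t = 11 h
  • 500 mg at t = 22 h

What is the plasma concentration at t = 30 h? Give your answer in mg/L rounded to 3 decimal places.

k = ln 2 / 17 = 0.04077 per h
Dose 1 (25 mg at t=0 h): 25·exp(−0.04077·30) = 7.357 mg/L
Dose 2 (490 mg at t=11 h): 490·exp(−0.04077·19) = 225.814 mg/L
Dose 3 (500 mg at t=22 h): 500·exp(−0.04077·8) = 360.835 mg/L
C(30) = 7.357 + 225.814 + 360.835 = 594.006 mg/L

594.006 mg/L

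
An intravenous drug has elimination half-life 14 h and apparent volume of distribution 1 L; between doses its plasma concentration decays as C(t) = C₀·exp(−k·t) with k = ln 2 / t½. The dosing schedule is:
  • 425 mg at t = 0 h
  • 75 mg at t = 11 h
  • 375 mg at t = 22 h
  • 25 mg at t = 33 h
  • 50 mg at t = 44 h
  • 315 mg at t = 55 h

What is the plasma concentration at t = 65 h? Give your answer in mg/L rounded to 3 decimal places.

k = ln 2 / 14 = 0.04951 per h
Dose 1 (425 mg at t=0 h): 425·exp(−0.04951·65) = 17.012 mg/L
Dose 2 (75 mg at t=11 h): 75·exp(−0.04951·54) = 5.175 mg/L
Dose 3 (375 mg at t=22 h): 375·exp(−0.04951·43) = 44.611 mg/L
Dose 4 (25 mg at t=33 h): 25·exp(−0.04951·32) = 5.127 mg/L
Dose 5 (50 mg at t=44 h): 50·exp(−0.04951·21) = 17.678 mg/L
Dose 6 (315 mg at t=55 h): 315·exp(−0.04951·10) = 191.995 mg/L
C(65) = 17.012 + 5.175 + 44.611 + 5.127 + 17.678 + 191.995 = 281.597 mg/L

281.597 mg/L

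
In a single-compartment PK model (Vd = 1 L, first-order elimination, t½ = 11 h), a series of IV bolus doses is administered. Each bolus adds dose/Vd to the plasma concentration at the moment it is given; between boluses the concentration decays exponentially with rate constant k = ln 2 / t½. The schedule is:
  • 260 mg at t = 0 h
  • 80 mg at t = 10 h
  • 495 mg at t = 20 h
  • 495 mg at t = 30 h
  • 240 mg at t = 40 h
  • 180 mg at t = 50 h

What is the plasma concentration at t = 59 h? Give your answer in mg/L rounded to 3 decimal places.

306.545 mg/L

k = ln 2 / 11 = 0.06301 per h
Dose 1 (260 mg at t=0 h): 260·exp(−0.06301·59) = 6.315 mg/L
Dose 2 (80 mg at t=10 h): 80·exp(−0.06301·49) = 3.649 mg/L
Dose 3 (495 mg at t=20 h): 495·exp(−0.06301·39) = 42.395 mg/L
Dose 4 (495 mg at t=30 h): 495·exp(−0.06301·29) = 79.612 mg/L
Dose 5 (240 mg at t=40 h): 240·exp(−0.06301·19) = 72.485 mg/L
Dose 6 (180 mg at t=50 h): 180·exp(−0.06301·9) = 102.088 mg/L
C(59) = 6.315 + 3.649 + 42.395 + 79.612 + 72.485 + 102.088 = 306.545 mg/L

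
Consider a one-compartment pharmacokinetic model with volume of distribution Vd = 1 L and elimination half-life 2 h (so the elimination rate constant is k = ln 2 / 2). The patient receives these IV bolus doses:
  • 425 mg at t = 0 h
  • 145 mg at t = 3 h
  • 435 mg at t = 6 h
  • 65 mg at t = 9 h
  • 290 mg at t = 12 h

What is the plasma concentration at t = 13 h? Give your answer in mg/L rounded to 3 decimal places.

268.987 mg/L

k = ln 2 / 2 = 0.34657 per h
Dose 1 (425 mg at t=0 h): 425·exp(−0.34657·13) = 4.696 mg/L
Dose 2 (145 mg at t=3 h): 145·exp(−0.34657·10) = 4.531 mg/L
Dose 3 (435 mg at t=6 h): 435·exp(−0.34657·7) = 38.449 mg/L
Dose 4 (65 mg at t=9 h): 65·exp(−0.34657·4) = 16.250 mg/L
Dose 5 (290 mg at t=12 h): 290·exp(−0.34657·1) = 205.061 mg/L
C(13) = 4.696 + 4.531 + 38.449 + 16.250 + 205.061 = 268.987 mg/L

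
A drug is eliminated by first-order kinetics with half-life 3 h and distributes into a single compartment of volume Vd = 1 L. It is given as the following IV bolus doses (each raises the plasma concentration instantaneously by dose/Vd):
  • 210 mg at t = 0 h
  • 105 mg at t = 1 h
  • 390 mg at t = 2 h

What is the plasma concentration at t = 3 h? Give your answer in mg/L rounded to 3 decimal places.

480.689 mg/L

k = ln 2 / 3 = 0.23105 per h
Dose 1 (210 mg at t=0 h): 210·exp(−0.23105·3) = 105.000 mg/L
Dose 2 (105 mg at t=1 h): 105·exp(−0.23105·2) = 66.146 mg/L
Dose 3 (390 mg at t=2 h): 390·exp(−0.23105·1) = 309.543 mg/L
C(3) = 105.000 + 66.146 + 309.543 = 480.689 mg/L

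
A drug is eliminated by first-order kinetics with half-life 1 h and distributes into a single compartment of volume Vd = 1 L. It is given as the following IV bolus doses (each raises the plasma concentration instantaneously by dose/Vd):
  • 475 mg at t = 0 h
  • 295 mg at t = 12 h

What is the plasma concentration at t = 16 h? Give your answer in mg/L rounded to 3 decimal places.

k = ln 2 / 1 = 0.69315 per h
Dose 1 (475 mg at t=0 h): 475·exp(−0.69315·16) = 0.007 mg/L
Dose 2 (295 mg at t=12 h): 295·exp(−0.69315·4) = 18.438 mg/L
C(16) = 0.007 + 18.438 = 18.445 mg/L

18.445 mg/L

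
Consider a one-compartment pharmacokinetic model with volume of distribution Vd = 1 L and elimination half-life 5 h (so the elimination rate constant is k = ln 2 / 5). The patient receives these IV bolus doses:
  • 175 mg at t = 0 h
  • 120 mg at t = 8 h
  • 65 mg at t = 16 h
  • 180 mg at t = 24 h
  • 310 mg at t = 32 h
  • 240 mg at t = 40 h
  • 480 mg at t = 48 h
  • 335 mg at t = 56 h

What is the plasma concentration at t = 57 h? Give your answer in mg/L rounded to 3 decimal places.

k = ln 2 / 5 = 0.13863 per h
Dose 1 (175 mg at t=0 h): 175·exp(−0.13863·57) = 0.065 mg/L
Dose 2 (120 mg at t=8 h): 120·exp(−0.13863·49) = 0.135 mg/L
Dose 3 (65 mg at t=16 h): 65·exp(−0.13863·41) = 0.221 mg/L
Dose 4 (180 mg at t=24 h): 180·exp(−0.13863·33) = 1.856 mg/L
Dose 5 (310 mg at t=32 h): 310·exp(−0.13863·25) = 9.688 mg/L
Dose 6 (240 mg at t=40 h): 240·exp(−0.13863·17) = 22.736 mg/L
Dose 7 (480 mg at t=48 h): 480·exp(−0.13863·9) = 137.844 mg/L
Dose 8 (335 mg at t=56 h): 335·exp(−0.13863·1) = 291.634 mg/L
C(57) = 0.065 + 0.135 + 0.221 + 1.856 + 9.688 + 22.736 + 137.844 + 291.634 = 464.177 mg/L

464.177 mg/L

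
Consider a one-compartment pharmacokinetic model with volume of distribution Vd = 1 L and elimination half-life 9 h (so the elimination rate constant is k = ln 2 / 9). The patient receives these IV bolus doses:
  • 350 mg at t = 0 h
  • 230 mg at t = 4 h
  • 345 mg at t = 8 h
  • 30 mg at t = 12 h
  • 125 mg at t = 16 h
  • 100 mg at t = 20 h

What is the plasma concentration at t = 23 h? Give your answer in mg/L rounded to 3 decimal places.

386.577 mg/L

k = ln 2 / 9 = 0.07702 per h
Dose 1 (350 mg at t=0 h): 350·exp(−0.07702·23) = 59.535 mg/L
Dose 2 (230 mg at t=4 h): 230·exp(−0.07702·19) = 53.238 mg/L
Dose 3 (345 mg at t=8 h): 345·exp(−0.07702·15) = 108.668 mg/L
Dose 4 (30 mg at t=12 h): 30·exp(−0.07702·11) = 12.859 mg/L
Dose 5 (125 mg at t=16 h): 125·exp(−0.07702·7) = 72.908 mg/L
Dose 6 (100 mg at t=20 h): 100·exp(−0.07702·3) = 79.370 mg/L
C(23) = 59.535 + 53.238 + 108.668 + 12.859 + 72.908 + 79.370 = 386.577 mg/L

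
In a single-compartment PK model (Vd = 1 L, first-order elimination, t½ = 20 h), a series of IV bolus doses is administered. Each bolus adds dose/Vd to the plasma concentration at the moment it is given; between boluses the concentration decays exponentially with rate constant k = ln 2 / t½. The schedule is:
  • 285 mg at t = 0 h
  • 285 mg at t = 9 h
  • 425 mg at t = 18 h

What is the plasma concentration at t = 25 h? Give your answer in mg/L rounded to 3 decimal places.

616.965 mg/L

k = ln 2 / 20 = 0.03466 per h
Dose 1 (285 mg at t=0 h): 285·exp(−0.03466·25) = 119.828 mg/L
Dose 2 (285 mg at t=9 h): 285·exp(−0.03466·16) = 163.690 mg/L
Dose 3 (425 mg at t=18 h): 425·exp(−0.03466·7) = 333.448 mg/L
C(25) = 119.828 + 163.690 + 333.448 = 616.965 mg/L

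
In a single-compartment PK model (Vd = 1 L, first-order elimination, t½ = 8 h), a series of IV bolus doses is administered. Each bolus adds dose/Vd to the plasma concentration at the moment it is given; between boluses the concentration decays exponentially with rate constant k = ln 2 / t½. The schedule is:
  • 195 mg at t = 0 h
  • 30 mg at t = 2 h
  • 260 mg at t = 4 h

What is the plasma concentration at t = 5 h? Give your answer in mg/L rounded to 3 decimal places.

k = ln 2 / 8 = 0.08664 per h
Dose 1 (195 mg at t=0 h): 195·exp(−0.08664·5) = 126.442 mg/L
Dose 2 (30 mg at t=2 h): 30·exp(−0.08664·3) = 23.133 mg/L
Dose 3 (260 mg at t=4 h): 260·exp(−0.08664·1) = 238.421 mg/L
C(5) = 126.442 + 23.133 + 238.421 = 387.996 mg/L

387.996 mg/L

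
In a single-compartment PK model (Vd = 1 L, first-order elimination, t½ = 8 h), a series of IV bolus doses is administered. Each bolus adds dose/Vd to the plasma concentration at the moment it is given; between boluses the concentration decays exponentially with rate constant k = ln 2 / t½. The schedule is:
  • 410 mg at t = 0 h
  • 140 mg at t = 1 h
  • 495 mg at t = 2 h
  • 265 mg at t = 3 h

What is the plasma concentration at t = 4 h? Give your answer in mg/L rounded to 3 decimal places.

k = ln 2 / 8 = 0.08664 per h
Dose 1 (410 mg at t=0 h): 410·exp(−0.08664·4) = 289.914 mg/L
Dose 2 (140 mg at t=1 h): 140·exp(−0.08664·3) = 107.955 mg/L
Dose 3 (495 mg at t=2 h): 495·exp(−0.08664·2) = 416.244 mg/L
Dose 4 (265 mg at t=3 h): 265·exp(−0.08664·1) = 243.006 mg/L
C(4) = 289.914 + 107.955 + 416.244 + 243.006 = 1057.118 mg/L

1057.118 mg/L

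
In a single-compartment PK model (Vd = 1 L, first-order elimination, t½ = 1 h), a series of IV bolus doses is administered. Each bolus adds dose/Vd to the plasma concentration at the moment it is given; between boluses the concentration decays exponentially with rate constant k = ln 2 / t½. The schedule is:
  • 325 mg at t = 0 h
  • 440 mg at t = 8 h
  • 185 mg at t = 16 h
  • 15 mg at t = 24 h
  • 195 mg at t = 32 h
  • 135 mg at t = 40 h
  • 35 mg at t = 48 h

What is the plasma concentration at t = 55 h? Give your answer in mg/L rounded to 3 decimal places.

k = ln 2 / 1 = 0.69315 per h
Dose 1 (325 mg at t=0 h): 325·exp(−0.69315·55) = 0.000 mg/L
Dose 2 (440 mg at t=8 h): 440·exp(−0.69315·47) = 0.000 mg/L
Dose 3 (185 mg at t=16 h): 185·exp(−0.69315·39) = 0.000 mg/L
Dose 4 (15 mg at t=24 h): 15·exp(−0.69315·31) = 0.000 mg/L
Dose 5 (195 mg at t=32 h): 195·exp(−0.69315·23) = 0.000 mg/L
Dose 6 (135 mg at t=40 h): 135·exp(−0.69315·15) = 0.004 mg/L
Dose 7 (35 mg at t=48 h): 35·exp(−0.69315·7) = 0.273 mg/L
C(55) = 0.000 + 0.000 + 0.000 + 0.000 + 0.000 + 0.004 + 0.273 = 0.278 mg/L

0.278 mg/L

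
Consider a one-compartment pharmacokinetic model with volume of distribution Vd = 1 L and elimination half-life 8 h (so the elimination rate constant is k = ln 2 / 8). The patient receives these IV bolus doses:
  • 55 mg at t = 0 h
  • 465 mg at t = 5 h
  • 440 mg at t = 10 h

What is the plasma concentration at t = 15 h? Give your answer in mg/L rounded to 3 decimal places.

k = ln 2 / 8 = 0.08664 per h
Dose 1 (55 mg at t=0 h): 55·exp(−0.08664·15) = 14.994 mg/L
Dose 2 (465 mg at t=5 h): 465·exp(−0.08664·10) = 195.508 mg/L
Dose 3 (440 mg at t=10 h): 440·exp(−0.08664·5) = 285.305 mg/L
C(15) = 14.994 + 195.508 + 285.305 = 495.808 mg/L

495.808 mg/L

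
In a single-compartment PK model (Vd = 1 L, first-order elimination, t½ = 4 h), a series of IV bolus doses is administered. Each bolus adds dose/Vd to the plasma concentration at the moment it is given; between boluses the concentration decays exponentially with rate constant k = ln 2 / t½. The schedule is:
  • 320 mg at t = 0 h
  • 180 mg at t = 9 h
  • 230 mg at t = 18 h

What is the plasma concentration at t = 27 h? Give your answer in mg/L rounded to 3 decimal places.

59.280 mg/L

k = ln 2 / 4 = 0.17329 per h
Dose 1 (320 mg at t=0 h): 320·exp(−0.17329·27) = 2.973 mg/L
Dose 2 (180 mg at t=9 h): 180·exp(−0.17329·18) = 7.955 mg/L
Dose 3 (230 mg at t=18 h): 230·exp(−0.17329·9) = 48.352 mg/L
C(27) = 2.973 + 7.955 + 48.352 = 59.280 mg/L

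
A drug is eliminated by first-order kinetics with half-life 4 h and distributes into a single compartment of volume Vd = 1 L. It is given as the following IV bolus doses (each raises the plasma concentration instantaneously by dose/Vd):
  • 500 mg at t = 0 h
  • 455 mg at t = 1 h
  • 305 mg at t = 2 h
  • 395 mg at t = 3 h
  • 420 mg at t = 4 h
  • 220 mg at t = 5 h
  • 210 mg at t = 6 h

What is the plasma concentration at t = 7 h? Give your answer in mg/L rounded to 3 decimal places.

1217.140 mg/L

k = ln 2 / 4 = 0.17329 per h
Dose 1 (500 mg at t=0 h): 500·exp(−0.17329·7) = 148.651 mg/L
Dose 2 (455 mg at t=1 h): 455·exp(−0.17329·6) = 160.867 mg/L
Dose 3 (305 mg at t=2 h): 305·exp(−0.17329·5) = 128.237 mg/L
Dose 4 (395 mg at t=3 h): 395·exp(−0.17329·4) = 197.500 mg/L
Dose 5 (420 mg at t=4 h): 420·exp(−0.17329·3) = 249.733 mg/L
Dose 6 (220 mg at t=5 h): 220·exp(−0.17329·2) = 155.563 mg/L
Dose 7 (210 mg at t=6 h): 210·exp(−0.17329·1) = 176.588 mg/L
C(7) = 148.651 + 160.867 + 128.237 + 197.500 + 249.733 + 155.563 + 176.588 = 1217.140 mg/L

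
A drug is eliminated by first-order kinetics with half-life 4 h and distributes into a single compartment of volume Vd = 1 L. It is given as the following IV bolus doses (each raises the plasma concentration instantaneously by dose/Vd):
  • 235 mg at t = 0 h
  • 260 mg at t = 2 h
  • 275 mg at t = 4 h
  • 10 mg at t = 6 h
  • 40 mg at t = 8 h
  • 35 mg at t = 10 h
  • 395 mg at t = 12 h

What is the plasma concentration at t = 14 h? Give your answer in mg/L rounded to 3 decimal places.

k = ln 2 / 4 = 0.17329 per h
Dose 1 (235 mg at t=0 h): 235·exp(−0.17329·14) = 20.771 mg/L
Dose 2 (260 mg at t=2 h): 260·exp(−0.17329·12) = 32.500 mg/L
Dose 3 (275 mg at t=4 h): 275·exp(−0.17329·10) = 48.614 mg/L
Dose 4 (10 mg at t=6 h): 10·exp(−0.17329·8) = 2.500 mg/L
Dose 5 (40 mg at t=8 h): 40·exp(−0.17329·6) = 14.142 mg/L
Dose 6 (35 mg at t=10 h): 35·exp(−0.17329·4) = 17.500 mg/L
Dose 7 (395 mg at t=12 h): 395·exp(−0.17329·2) = 279.307 mg/L
C(14) = 20.771 + 32.500 + 48.614 + 2.500 + 14.142 + 17.500 + 279.307 = 415.334 mg/L

415.334 mg/L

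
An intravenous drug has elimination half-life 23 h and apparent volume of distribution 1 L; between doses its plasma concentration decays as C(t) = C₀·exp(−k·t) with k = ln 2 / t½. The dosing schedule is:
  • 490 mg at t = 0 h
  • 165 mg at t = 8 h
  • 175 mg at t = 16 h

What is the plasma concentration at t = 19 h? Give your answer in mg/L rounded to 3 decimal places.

554.704 mg/L

k = ln 2 / 23 = 0.03014 per h
Dose 1 (490 mg at t=0 h): 490·exp(−0.03014·19) = 276.388 mg/L
Dose 2 (165 mg at t=8 h): 165·exp(−0.03014·11) = 118.444 mg/L
Dose 3 (175 mg at t=16 h): 175·exp(−0.03014·3) = 159.872 mg/L
C(19) = 276.388 + 118.444 + 159.872 = 554.704 mg/L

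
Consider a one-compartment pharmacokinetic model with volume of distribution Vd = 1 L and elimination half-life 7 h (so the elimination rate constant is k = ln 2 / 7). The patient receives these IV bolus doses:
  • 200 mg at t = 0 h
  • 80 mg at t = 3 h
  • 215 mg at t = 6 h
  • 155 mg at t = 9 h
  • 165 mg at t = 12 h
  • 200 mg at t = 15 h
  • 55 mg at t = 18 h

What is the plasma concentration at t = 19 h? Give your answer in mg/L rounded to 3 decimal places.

430.714 mg/L

k = ln 2 / 7 = 0.09902 per h
Dose 1 (200 mg at t=0 h): 200·exp(−0.09902·19) = 30.475 mg/L
Dose 2 (80 mg at t=3 h): 80·exp(−0.09902·16) = 16.407 mg/L
Dose 3 (215 mg at t=6 h): 215·exp(−0.09902·13) = 59.345 mg/L
Dose 4 (155 mg at t=9 h): 155·exp(−0.09902·10) = 57.582 mg/L
Dose 5 (165 mg at t=12 h): 165·exp(−0.09902·7) = 82.500 mg/L
Dose 6 (200 mg at t=15 h): 200·exp(−0.09902·4) = 134.590 mg/L
Dose 7 (55 mg at t=18 h): 55·exp(−0.09902·1) = 49.815 mg/L
C(19) = 30.475 + 16.407 + 59.345 + 57.582 + 82.500 + 134.590 + 49.815 = 430.714 mg/L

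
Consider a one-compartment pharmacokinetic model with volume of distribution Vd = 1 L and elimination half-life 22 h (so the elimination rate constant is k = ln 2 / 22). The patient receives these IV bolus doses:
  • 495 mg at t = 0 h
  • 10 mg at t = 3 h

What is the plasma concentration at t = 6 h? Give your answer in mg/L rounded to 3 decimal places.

k = ln 2 / 22 = 0.03151 per h
Dose 1 (495 mg at t=0 h): 495·exp(−0.03151·6) = 409.738 mg/L
Dose 2 (10 mg at t=3 h): 10·exp(−0.03151·3) = 9.098 mg/L
C(6) = 409.738 + 9.098 = 418.836 mg/L

418.836 mg/L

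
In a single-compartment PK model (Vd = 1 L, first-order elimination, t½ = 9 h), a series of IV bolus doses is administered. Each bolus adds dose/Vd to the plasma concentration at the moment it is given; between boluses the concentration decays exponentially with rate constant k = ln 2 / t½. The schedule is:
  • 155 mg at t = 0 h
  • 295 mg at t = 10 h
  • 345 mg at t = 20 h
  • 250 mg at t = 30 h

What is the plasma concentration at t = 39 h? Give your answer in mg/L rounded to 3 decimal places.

244.157 mg/L

k = ln 2 / 9 = 0.07702 per h
Dose 1 (155 mg at t=0 h): 155·exp(−0.07702·39) = 7.689 mg/L
Dose 2 (295 mg at t=10 h): 295·exp(−0.07702·29) = 31.611 mg/L
Dose 3 (345 mg at t=20 h): 345·exp(−0.07702·19) = 79.857 mg/L
Dose 4 (250 mg at t=30 h): 250·exp(−0.07702·9) = 125.000 mg/L
C(39) = 7.689 + 31.611 + 79.857 + 125.000 = 244.157 mg/L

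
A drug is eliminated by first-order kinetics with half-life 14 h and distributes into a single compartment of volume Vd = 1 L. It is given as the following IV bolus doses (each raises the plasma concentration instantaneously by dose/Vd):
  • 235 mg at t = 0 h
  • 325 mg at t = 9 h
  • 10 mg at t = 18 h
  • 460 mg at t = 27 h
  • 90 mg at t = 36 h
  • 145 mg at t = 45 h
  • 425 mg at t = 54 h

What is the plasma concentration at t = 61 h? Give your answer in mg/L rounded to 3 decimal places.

k = ln 2 / 14 = 0.04951 per h
Dose 1 (235 mg at t=0 h): 235·exp(−0.04951·61) = 11.467 mg/L
Dose 2 (325 mg at t=9 h): 325·exp(−0.04951·52) = 24.761 mg/L
Dose 3 (10 mg at t=18 h): 10·exp(−0.04951·43) = 1.190 mg/L
Dose 4 (460 mg at t=27 h): 460·exp(−0.04951·34) = 85.445 mg/L
Dose 5 (90 mg at t=36 h): 90·exp(−0.04951·25) = 26.103 mg/L
Dose 6 (145 mg at t=45 h): 145·exp(−0.04951·16) = 65.665 mg/L
Dose 7 (425 mg at t=54 h): 425·exp(−0.04951·7) = 300.520 mg/L
C(61) = 11.467 + 24.761 + 1.190 + 85.445 + 26.103 + 65.665 + 300.520 = 515.150 mg/L

515.150 mg/L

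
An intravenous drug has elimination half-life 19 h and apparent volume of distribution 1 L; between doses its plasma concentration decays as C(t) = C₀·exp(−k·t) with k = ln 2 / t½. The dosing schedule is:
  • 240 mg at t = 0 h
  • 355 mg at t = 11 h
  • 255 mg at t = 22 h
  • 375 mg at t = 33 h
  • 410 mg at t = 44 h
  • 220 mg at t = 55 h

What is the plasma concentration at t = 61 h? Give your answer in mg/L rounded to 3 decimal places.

k = ln 2 / 19 = 0.03648 per h
Dose 1 (240 mg at t=0 h): 240·exp(−0.03648·61) = 25.927 mg/L
Dose 2 (355 mg at t=11 h): 355·exp(−0.03648·50) = 57.285 mg/L
Dose 3 (255 mg at t=22 h): 255·exp(−0.03648·39) = 61.466 mg/L
Dose 4 (375 mg at t=33 h): 375·exp(−0.03648·28) = 135.023 mg/L
Dose 5 (410 mg at t=44 h): 410·exp(−0.03648·17) = 220.517 mg/L
Dose 6 (220 mg at t=55 h): 220·exp(−0.03648·6) = 176.750 mg/L
C(61) = 25.927 + 57.285 + 61.466 + 135.023 + 220.517 + 176.750 = 676.968 mg/L

676.968 mg/L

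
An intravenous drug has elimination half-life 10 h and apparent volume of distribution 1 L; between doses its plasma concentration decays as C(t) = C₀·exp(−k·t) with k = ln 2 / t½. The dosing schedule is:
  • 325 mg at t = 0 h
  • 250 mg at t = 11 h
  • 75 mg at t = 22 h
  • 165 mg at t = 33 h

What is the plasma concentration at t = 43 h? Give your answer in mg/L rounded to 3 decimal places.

k = ln 2 / 10 = 0.06931 per h
Dose 1 (325 mg at t=0 h): 325·exp(−0.06931·43) = 16.499 mg/L
Dose 2 (250 mg at t=11 h): 250·exp(−0.06931·32) = 27.205 mg/L
Dose 3 (75 mg at t=22 h): 75·exp(−0.06931·21) = 17.494 mg/L
Dose 4 (165 mg at t=33 h): 165·exp(−0.06931·10) = 82.500 mg/L
C(43) = 16.499 + 27.205 + 17.494 + 82.500 = 143.698 mg/L

143.698 mg/L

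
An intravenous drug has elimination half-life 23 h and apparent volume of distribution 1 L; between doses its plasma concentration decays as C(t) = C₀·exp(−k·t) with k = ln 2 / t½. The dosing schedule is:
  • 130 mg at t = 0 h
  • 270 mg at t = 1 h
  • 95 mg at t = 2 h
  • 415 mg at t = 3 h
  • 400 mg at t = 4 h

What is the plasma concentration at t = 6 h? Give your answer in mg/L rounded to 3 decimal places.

k = ln 2 / 23 = 0.03014 per h
Dose 1 (130 mg at t=0 h): 130·exp(−0.03014·6) = 108.496 mg/L
Dose 2 (270 mg at t=1 h): 270·exp(−0.03014·5) = 232.232 mg/L
Dose 3 (95 mg at t=2 h): 95·exp(−0.03014·4) = 84.211 mg/L
Dose 4 (415 mg at t=3 h): 415·exp(−0.03014·3) = 379.126 mg/L
Dose 5 (400 mg at t=4 h): 400·exp(−0.03014·2) = 376.603 mg/L
C(6) = 108.496 + 232.232 + 84.211 + 379.126 + 376.603 = 1180.668 mg/L

1180.668 mg/L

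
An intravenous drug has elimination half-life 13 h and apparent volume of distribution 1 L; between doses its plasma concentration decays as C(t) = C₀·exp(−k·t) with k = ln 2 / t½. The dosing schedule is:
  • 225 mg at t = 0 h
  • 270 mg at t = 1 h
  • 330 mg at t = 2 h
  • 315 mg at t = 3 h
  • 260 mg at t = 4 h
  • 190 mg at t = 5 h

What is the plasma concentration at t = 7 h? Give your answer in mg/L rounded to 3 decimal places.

1250.613 mg/L

k = ln 2 / 13 = 0.05332 per h
Dose 1 (225 mg at t=0 h): 225·exp(−0.05332·7) = 154.914 mg/L
Dose 2 (270 mg at t=1 h): 270·exp(−0.05332·6) = 196.077 mg/L
Dose 3 (330 mg at t=2 h): 330·exp(−0.05332·5) = 252.774 mg/L
Dose 4 (315 mg at t=3 h): 315·exp(−0.05332·4) = 254.499 mg/L
Dose 5 (260 mg at t=4 h): 260·exp(−0.05332·3) = 221.567 mg/L
Dose 6 (190 mg at t=5 h): 190·exp(−0.05332·2) = 170.782 mg/L
C(7) = 154.914 + 196.077 + 252.774 + 254.499 + 221.567 + 170.782 = 1250.613 mg/L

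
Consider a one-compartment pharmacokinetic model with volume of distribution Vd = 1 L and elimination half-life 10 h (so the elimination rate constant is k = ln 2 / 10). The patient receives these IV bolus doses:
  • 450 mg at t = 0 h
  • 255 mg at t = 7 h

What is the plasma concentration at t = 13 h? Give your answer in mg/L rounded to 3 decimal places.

k = ln 2 / 10 = 0.06931 per h
Dose 1 (450 mg at t=0 h): 450·exp(−0.06931·13) = 182.757 mg/L
Dose 2 (255 mg at t=7 h): 255·exp(−0.06931·6) = 168.237 mg/L
C(13) = 182.757 + 168.237 = 350.994 mg/L

350.994 mg/L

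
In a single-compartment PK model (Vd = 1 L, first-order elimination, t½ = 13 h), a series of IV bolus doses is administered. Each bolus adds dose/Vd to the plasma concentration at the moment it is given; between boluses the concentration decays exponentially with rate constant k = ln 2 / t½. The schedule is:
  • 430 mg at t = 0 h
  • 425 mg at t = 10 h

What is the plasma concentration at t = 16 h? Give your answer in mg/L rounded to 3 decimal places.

k = ln 2 / 13 = 0.05332 per h
Dose 1 (430 mg at t=0 h): 430·exp(−0.05332·16) = 183.219 mg/L
Dose 2 (425 mg at t=10 h): 425·exp(−0.05332·6) = 308.640 mg/L
C(16) = 183.219 + 308.640 = 491.859 mg/L

491.859 mg/L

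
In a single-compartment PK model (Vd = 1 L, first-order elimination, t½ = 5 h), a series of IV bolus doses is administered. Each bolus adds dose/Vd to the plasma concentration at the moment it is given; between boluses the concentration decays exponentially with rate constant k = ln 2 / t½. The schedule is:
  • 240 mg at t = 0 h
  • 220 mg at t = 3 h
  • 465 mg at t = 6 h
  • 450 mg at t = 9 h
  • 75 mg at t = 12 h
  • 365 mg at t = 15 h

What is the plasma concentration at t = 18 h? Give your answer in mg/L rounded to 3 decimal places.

k = ln 2 / 5 = 0.13863 per h
Dose 1 (240 mg at t=0 h): 240·exp(−0.13863·18) = 19.793 mg/L
Dose 2 (220 mg at t=3 h): 220·exp(−0.13863·15) = 27.500 mg/L
Dose 3 (465 mg at t=6 h): 465·exp(−0.13863·12) = 88.101 mg/L
Dose 4 (450 mg at t=9 h): 450·exp(−0.13863·9) = 129.229 mg/L
Dose 5 (75 mg at t=12 h): 75·exp(−0.13863·6) = 32.646 mg/L
Dose 6 (365 mg at t=15 h): 365·exp(−0.13863·3) = 240.810 mg/L
C(18) = 19.793 + 27.500 + 88.101 + 129.229 + 32.646 + 240.810 = 538.078 mg/L

538.078 mg/L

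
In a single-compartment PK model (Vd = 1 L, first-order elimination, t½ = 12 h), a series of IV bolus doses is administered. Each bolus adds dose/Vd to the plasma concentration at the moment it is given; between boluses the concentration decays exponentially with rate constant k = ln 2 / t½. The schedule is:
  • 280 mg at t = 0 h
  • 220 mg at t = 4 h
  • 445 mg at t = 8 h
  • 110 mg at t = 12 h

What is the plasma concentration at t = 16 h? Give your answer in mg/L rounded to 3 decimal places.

588.758 mg/L

k = ln 2 / 12 = 0.05776 per h
Dose 1 (280 mg at t=0 h): 280·exp(−0.05776·16) = 111.118 mg/L
Dose 2 (220 mg at t=4 h): 220·exp(−0.05776·12) = 110.000 mg/L
Dose 3 (445 mg at t=8 h): 445·exp(−0.05776·8) = 280.332 mg/L
Dose 4 (110 mg at t=12 h): 110·exp(−0.05776·4) = 87.307 mg/L
C(16) = 111.118 + 110.000 + 280.332 + 87.307 = 588.758 mg/L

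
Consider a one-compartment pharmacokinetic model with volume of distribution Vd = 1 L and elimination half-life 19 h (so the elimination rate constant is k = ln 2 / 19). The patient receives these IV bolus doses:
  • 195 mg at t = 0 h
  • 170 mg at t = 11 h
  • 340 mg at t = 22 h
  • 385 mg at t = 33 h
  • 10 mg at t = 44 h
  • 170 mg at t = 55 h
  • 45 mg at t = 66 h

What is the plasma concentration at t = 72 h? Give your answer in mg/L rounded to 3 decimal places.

k = ln 2 / 19 = 0.03648 per h
Dose 1 (195 mg at t=0 h): 195·exp(−0.03648·72) = 14.102 mg/L
Dose 2 (170 mg at t=11 h): 170·exp(−0.03648·61) = 18.365 mg/L
Dose 3 (340 mg at t=22 h): 340·exp(−0.03648·50) = 54.865 mg/L
Dose 4 (385 mg at t=33 h): 385·exp(−0.03648·39) = 92.802 mg/L
Dose 5 (10 mg at t=44 h): 10·exp(−0.03648·28) = 3.601 mg/L
Dose 6 (170 mg at t=55 h): 170·exp(−0.03648·17) = 91.434 mg/L
Dose 7 (45 mg at t=66 h): 45·exp(−0.03648·6) = 36.154 mg/L
C(72) = 14.102 + 18.365 + 54.865 + 92.802 + 3.601 + 91.434 + 36.154 = 311.322 mg/L

311.322 mg/L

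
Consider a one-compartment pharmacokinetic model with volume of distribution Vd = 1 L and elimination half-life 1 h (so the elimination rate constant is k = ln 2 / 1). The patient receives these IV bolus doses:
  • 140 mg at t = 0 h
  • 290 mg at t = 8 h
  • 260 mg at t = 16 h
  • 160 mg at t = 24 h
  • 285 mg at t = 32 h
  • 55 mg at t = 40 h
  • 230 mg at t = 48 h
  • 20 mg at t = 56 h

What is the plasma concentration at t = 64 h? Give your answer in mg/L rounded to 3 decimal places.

0.082 mg/L

k = ln 2 / 1 = 0.69315 per h
Dose 1 (140 mg at t=0 h): 140·exp(−0.69315·64) = 0.000 mg/L
Dose 2 (290 mg at t=8 h): 290·exp(−0.69315·56) = 0.000 mg/L
Dose 3 (260 mg at t=16 h): 260·exp(−0.69315·48) = 0.000 mg/L
Dose 4 (160 mg at t=24 h): 160·exp(−0.69315·40) = 0.000 mg/L
Dose 5 (285 mg at t=32 h): 285·exp(−0.69315·32) = 0.000 mg/L
Dose 6 (55 mg at t=40 h): 55·exp(−0.69315·24) = 0.000 mg/L
Dose 7 (230 mg at t=48 h): 230·exp(−0.69315·16) = 0.004 mg/L
Dose 8 (20 mg at t=56 h): 20·exp(−0.69315·8) = 0.078 mg/L
C(64) = 0.000 + 0.000 + 0.000 + 0.000 + 0.000 + 0.000 + 0.004 + 0.078 = 0.082 mg/L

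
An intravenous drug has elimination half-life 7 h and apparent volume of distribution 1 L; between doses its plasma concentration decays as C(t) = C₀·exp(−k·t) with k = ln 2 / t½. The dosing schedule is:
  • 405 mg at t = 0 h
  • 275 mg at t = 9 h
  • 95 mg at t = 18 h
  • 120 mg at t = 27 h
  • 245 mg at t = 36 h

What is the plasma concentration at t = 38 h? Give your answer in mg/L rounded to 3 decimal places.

k = ln 2 / 7 = 0.09902 per h
Dose 1 (405 mg at t=0 h): 405·exp(−0.09902·38) = 9.404 mg/L
Dose 2 (275 mg at t=9 h): 275·exp(−0.09902·29) = 15.567 mg/L
Dose 3 (95 mg at t=18 h): 95·exp(−0.09902·20) = 13.111 mg/L
Dose 4 (120 mg at t=27 h): 120·exp(−0.09902·11) = 40.377 mg/L
Dose 5 (245 mg at t=36 h): 245·exp(−0.09902·2) = 200.982 mg/L
C(38) = 9.404 + 15.567 + 13.111 + 40.377 + 200.982 = 279.441 mg/L

279.441 mg/L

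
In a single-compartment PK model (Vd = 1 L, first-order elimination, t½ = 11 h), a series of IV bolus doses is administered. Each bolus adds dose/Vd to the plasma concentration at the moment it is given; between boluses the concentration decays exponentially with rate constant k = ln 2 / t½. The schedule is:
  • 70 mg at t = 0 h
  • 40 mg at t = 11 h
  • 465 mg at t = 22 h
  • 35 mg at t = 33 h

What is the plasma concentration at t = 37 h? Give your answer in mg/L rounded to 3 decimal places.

222.474 mg/L

k = ln 2 / 11 = 0.06301 per h
Dose 1 (70 mg at t=0 h): 70·exp(−0.06301·37) = 6.801 mg/L
Dose 2 (40 mg at t=11 h): 40·exp(−0.06301·26) = 7.772 mg/L
Dose 3 (465 mg at t=22 h): 465·exp(−0.06301·15) = 180.700 mg/L
Dose 4 (35 mg at t=33 h): 35·exp(−0.06301·4) = 27.202 mg/L
C(37) = 6.801 + 7.772 + 180.700 + 27.202 = 222.474 mg/L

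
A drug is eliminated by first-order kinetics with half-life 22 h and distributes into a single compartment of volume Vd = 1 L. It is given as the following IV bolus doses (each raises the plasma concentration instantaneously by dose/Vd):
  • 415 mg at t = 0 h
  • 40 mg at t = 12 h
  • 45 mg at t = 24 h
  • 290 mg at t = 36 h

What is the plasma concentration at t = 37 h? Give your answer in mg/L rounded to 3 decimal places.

k = ln 2 / 22 = 0.03151 per h
Dose 1 (415 mg at t=0 h): 415·exp(−0.03151·37) = 129.351 mg/L
Dose 2 (40 mg at t=12 h): 40·exp(−0.03151·25) = 18.196 mg/L
Dose 3 (45 mg at t=24 h): 45·exp(−0.03151·13) = 29.877 mg/L
Dose 4 (290 mg at t=36 h): 290·exp(−0.03151·1) = 281.005 mg/L
C(37) = 129.351 + 18.196 + 29.877 + 281.005 = 458.429 mg/L

458.429 mg/L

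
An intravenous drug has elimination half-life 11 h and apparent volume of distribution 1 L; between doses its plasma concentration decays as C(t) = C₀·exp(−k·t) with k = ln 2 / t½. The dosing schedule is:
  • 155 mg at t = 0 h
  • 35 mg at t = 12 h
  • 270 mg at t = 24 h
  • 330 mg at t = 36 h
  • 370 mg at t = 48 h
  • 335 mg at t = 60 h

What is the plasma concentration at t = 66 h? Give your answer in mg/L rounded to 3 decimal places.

421.112 mg/L

k = ln 2 / 11 = 0.06301 per h
Dose 1 (155 mg at t=0 h): 155·exp(−0.06301·66) = 2.422 mg/L
Dose 2 (35 mg at t=12 h): 35·exp(−0.06301·54) = 1.165 mg/L
Dose 3 (270 mg at t=24 h): 270·exp(−0.06301·42) = 19.142 mg/L
Dose 4 (330 mg at t=36 h): 330·exp(−0.06301·30) = 49.834 mg/L
Dose 5 (370 mg at t=48 h): 370·exp(−0.06301·18) = 119.017 mg/L
Dose 6 (335 mg at t=60 h): 335·exp(−0.06301·6) = 229.534 mg/L
C(66) = 2.422 + 1.165 + 19.142 + 49.834 + 119.017 + 229.534 = 421.112 mg/L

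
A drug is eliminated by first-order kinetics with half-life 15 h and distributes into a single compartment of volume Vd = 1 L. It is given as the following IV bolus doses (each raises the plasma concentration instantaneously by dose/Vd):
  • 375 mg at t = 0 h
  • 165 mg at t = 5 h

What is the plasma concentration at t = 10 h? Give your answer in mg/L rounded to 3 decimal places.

367.196 mg/L

k = ln 2 / 15 = 0.04621 per h
Dose 1 (375 mg at t=0 h): 375·exp(−0.04621·10) = 236.235 mg/L
Dose 2 (165 mg at t=5 h): 165·exp(−0.04621·5) = 130.961 mg/L
C(10) = 236.235 + 130.961 = 367.196 mg/L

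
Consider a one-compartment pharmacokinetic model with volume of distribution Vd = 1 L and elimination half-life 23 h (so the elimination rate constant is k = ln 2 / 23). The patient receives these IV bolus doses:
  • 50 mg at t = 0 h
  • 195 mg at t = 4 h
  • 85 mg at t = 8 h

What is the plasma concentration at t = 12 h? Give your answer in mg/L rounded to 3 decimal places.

263.398 mg/L

k = ln 2 / 23 = 0.03014 per h
Dose 1 (50 mg at t=0 h): 50·exp(−0.03014·12) = 34.827 mg/L
Dose 2 (195 mg at t=4 h): 195·exp(−0.03014·8) = 153.225 mg/L
Dose 3 (85 mg at t=8 h): 85·exp(−0.03014·4) = 75.347 mg/L
C(12) = 34.827 + 153.225 + 75.347 = 263.398 mg/L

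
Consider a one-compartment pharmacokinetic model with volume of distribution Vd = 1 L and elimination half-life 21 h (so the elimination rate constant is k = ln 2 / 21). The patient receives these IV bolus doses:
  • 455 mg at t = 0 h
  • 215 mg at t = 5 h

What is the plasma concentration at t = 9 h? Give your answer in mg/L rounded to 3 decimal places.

526.472 mg/L

k = ln 2 / 21 = 0.03301 per h
Dose 1 (455 mg at t=0 h): 455·exp(−0.03301·9) = 338.064 mg/L
Dose 2 (215 mg at t=5 h): 215·exp(−0.03301·4) = 188.408 mg/L
C(9) = 338.064 + 188.408 = 526.472 mg/L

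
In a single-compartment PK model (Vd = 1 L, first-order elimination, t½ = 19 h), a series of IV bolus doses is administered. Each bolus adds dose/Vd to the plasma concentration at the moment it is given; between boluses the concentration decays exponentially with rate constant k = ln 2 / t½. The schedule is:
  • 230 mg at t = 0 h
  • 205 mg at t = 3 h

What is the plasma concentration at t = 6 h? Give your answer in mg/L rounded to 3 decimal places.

368.533 mg/L

k = ln 2 / 19 = 0.03648 per h
Dose 1 (230 mg at t=0 h): 230·exp(−0.03648·6) = 184.785 mg/L
Dose 2 (205 mg at t=3 h): 205·exp(−0.03648·3) = 183.748 mg/L
C(6) = 184.785 + 183.748 = 368.533 mg/L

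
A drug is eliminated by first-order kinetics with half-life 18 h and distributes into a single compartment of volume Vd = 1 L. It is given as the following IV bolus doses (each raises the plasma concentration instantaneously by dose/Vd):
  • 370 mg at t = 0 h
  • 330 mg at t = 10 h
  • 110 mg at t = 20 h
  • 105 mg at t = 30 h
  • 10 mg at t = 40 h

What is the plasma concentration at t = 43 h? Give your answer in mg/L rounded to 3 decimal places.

k = ln 2 / 18 = 0.03851 per h
Dose 1 (370 mg at t=0 h): 370·exp(−0.03851·43) = 70.644 mg/L
Dose 2 (330 mg at t=10 h): 330·exp(−0.03851·33) = 92.603 mg/L
Dose 3 (110 mg at t=20 h): 110·exp(−0.03851·23) = 45.367 mg/L
Dose 4 (105 mg at t=30 h): 105·exp(−0.03851·13) = 63.647 mg/L
Dose 5 (10 mg at t=40 h): 10·exp(−0.03851·3) = 8.909 mg/L
C(43) = 70.644 + 92.603 + 45.367 + 63.647 + 8.909 = 281.170 mg/L

281.170 mg/L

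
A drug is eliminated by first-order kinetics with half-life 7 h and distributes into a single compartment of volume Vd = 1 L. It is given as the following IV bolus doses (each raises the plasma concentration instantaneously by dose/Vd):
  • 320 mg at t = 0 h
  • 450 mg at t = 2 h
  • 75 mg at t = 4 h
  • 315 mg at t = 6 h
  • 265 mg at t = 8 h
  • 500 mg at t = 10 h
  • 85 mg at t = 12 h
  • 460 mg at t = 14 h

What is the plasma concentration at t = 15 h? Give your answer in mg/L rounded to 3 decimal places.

1268.147 mg/L

k = ln 2 / 7 = 0.09902 per h
Dose 1 (320 mg at t=0 h): 320·exp(−0.09902·15) = 72.458 mg/L
Dose 2 (450 mg at t=2 h): 450·exp(−0.09902·13) = 124.210 mg/L
Dose 3 (75 mg at t=4 h): 75·exp(−0.09902·11) = 25.236 mg/L
Dose 4 (315 mg at t=6 h): 315·exp(−0.09902·9) = 129.203 mg/L
Dose 5 (265 mg at t=8 h): 265·exp(−0.09902·7) = 132.500 mg/L
Dose 6 (500 mg at t=10 h): 500·exp(−0.09902·5) = 304.753 mg/L
Dose 7 (85 mg at t=12 h): 85·exp(−0.09902·3) = 63.155 mg/L
Dose 8 (460 mg at t=14 h): 460·exp(−0.09902·1) = 416.633 mg/L
C(15) = 72.458 + 124.210 + 25.236 + 129.203 + 132.500 + 304.753 + 63.155 + 416.633 = 1268.147 mg/L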